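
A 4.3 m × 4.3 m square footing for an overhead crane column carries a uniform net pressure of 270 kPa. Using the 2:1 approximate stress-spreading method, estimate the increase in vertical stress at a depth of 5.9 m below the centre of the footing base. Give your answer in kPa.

By the 2:1 method the load spreads at 1 horizontal : 2 vertical, so at depth z the loaded area has grown by z in each plan dimension:
Δσ = qBL/((B+z)(L+z)) = 270×4.3×4.3/((4.3+5.9)(4.3+5.9)) = 47.984 kPa

Δσ_z ≈ 48 kPa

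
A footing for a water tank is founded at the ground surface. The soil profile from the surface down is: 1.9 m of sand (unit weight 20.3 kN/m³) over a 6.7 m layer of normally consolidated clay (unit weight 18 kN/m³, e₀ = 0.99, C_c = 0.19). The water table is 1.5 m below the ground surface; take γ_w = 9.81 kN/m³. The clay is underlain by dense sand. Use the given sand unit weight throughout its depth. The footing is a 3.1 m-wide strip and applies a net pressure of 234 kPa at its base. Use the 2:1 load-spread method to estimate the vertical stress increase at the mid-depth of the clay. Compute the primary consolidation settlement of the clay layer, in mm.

Mid-depth of clay below the ground surface: z = 1.9 + 6.7/2 = 5.25 m.
Total vertical stress at mid-clay: σ_v = 20.3×1.9 + 18×3.35 = 98.87 kPa.
Pore pressure: u = 9.81×(5.25 − 1.5) = 36.788 kPa.
Initial effective stress: σ'_0 = σ_v − u = 98.87 − 36.788 = 62.082 kPa.
Stress increase at mid-clay by the 2:1 spreading method:
Δσ = qB/(B+z) = 234×3.1/(3.1+5.25) = 86.874 kPa
Final effective stress: σ'_f = σ'_0 + Δσ = 62.082 + 86.874 = 148.96 kPa.
Normally consolidated clay, so the full stress increment lies on the virgin compression line:
S_c = C_c·H/(1+e₀)·log₁₀(σ'_f/σ'_0) = 0.19×6.7/(1+0.99)×log₁₀(148.96/62.082)
    = 0.6397 × 0.3801 = 0.2431 m

S_c ≈ 243 mm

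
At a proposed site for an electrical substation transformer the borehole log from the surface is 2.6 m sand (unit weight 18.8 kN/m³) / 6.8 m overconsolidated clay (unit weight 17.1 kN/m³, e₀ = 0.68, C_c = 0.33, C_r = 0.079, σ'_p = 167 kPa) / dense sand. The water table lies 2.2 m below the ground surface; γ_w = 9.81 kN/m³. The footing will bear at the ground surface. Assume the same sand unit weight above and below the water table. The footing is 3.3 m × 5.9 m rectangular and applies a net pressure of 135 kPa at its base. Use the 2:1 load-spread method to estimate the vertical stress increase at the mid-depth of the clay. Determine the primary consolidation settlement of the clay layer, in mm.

S_c ≈ 40.7 mm

Mid-depth of clay below the ground surface: z = 2.6 + 6.8/2 = 6 m.
Total vertical stress at mid-clay: σ_v = 18.8×2.6 + 17.1×3.4 = 107.02 kPa.
Pore pressure: u = 9.81×(6 − 2.2) = 37.278 kPa.
Initial effective stress: σ'_0 = σ_v − u = 107.02 − 37.278 = 69.742 kPa.
Stress increase at mid-clay by the 2:1 spreading method:
Δσ = qBL/((B+z)(L+z)) = 135×3.3×5.9/((3.3+6)(5.9+6)) = 23.75 kPa
Final effective stress: σ'_f = 69.742 + 23.75 = 93.492 kPa.
σ'_f = 93.492 ≤ σ'_p = 167 kPa, so the clay remains overconsolidated and only the recompression index applies:
S_c = C_r·H/(1+e₀)·log₁₀(σ'_f/σ'_0) = 0.079×6.8/1.68×log₁₀(93.492/69.742)
    = 0.31976 × 0.12728 = 0.0407 m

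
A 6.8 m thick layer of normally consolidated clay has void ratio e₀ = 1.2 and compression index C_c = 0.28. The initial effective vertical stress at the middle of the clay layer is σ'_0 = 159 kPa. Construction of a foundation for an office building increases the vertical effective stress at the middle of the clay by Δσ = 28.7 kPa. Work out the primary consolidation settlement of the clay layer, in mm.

S_c ≈ 62.4 mm

Final effective stress: σ'_f = σ'_0 + Δσ = 159 + 28.7 = 187.7 kPa.
Normally consolidated clay, so the full stress increment lies on the virgin compression line:
S_c = C_c·H/(1+e₀)·log₁₀(σ'_f/σ'_0) = 0.28×6.8/(1+1.2)×log₁₀(187.7/159)
    = 0.86545 × 0.072067 = 0.06237 m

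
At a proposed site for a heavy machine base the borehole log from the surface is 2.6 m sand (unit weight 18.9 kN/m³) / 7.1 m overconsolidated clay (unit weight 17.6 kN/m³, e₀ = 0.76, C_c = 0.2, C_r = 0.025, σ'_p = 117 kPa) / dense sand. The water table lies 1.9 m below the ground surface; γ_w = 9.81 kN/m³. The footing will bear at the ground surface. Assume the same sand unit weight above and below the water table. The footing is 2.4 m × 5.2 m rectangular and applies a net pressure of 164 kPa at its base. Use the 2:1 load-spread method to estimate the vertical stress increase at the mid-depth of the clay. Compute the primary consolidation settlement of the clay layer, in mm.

Mid-depth of clay below the ground surface: z = 2.6 + 7.1/2 = 6.15 m.
Total vertical stress at mid-clay: σ_v = 18.9×2.6 + 17.6×3.55 = 111.62 kPa.
Pore pressure: u = 9.81×(6.15 − 1.9) = 41.693 kPa.
Initial effective stress: σ'_0 = σ_v − u = 111.62 − 41.693 = 69.927 kPa.
Stress increase at mid-clay by the 2:1 spreading method:
Δσ = qBL/((B+z)(L+z)) = 164×2.4×5.2/((2.4+6.15)(5.2+6.15)) = 21.091 kPa
Final effective stress: σ'_f = 69.927 + 21.091 = 91.018 kPa.
σ'_f = 91.018 ≤ σ'_p = 117 kPa, so the clay remains overconsolidated and only the recompression index applies:
S_c = C_r·H/(1+e₀)·log₁₀(σ'_f/σ'_0) = 0.025×7.1/1.76×log₁₀(91.018/69.927)
    = 0.10085 × 0.11448 = 0.01155 m

S_c ≈ 11.5 mm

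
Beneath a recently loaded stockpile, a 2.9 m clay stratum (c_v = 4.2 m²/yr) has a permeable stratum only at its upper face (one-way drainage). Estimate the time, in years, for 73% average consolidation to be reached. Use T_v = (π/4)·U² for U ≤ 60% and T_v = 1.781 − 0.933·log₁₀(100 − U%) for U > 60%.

t ≈ 0.892 years

Drainage path length: H_d = H = 2.9 m (single drainage).
U > 60%: T_v = 1.781 − 0.933·log₁₀(100 − 73) = 0.44554.
t = T_v·H_d²/c_v = 0.44554×2.9²/4.2 = 0.8921 years.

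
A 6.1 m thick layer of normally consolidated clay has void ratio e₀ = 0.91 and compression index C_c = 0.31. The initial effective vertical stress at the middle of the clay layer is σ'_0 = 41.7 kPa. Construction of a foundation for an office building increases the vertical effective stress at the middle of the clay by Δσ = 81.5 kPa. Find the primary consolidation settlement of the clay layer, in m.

S_c ≈ 0.466 m

Final effective stress: σ'_f = σ'_0 + Δσ = 41.7 + 81.5 = 123.2 kPa.
Normally consolidated clay, so the full stress increment lies on the virgin compression line:
S_c = C_c·H/(1+e₀)·log₁₀(σ'_f/σ'_0) = 0.31×6.1/(1+0.91)×log₁₀(123.2/41.7)
    = 0.99005 × 0.47047 = 0.4658 m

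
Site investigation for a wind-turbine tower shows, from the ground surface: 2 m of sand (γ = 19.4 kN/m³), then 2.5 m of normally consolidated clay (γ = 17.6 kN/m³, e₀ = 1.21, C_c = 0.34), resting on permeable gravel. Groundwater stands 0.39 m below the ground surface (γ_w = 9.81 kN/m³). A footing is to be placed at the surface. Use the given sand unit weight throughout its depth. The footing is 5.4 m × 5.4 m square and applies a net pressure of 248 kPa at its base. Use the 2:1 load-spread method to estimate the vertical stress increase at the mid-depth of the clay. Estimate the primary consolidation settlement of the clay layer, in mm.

S_c ≈ 230 mm

Mid-depth of clay below the ground surface: z = 2 + 2.5/2 = 3.25 m.
Total vertical stress at mid-clay: σ_v = 19.4×2 + 17.6×1.25 = 60.8 kPa.
Pore pressure: u = 9.81×(3.25 − 0.39) = 28.057 kPa.
Initial effective stress: σ'_0 = σ_v − u = 60.8 − 28.057 = 32.743 kPa.
Stress increase at mid-clay by the 2:1 spreading method:
Δσ = qBL/((B+z)(L+z)) = 248×5.4×5.4/((5.4+3.25)(5.4+3.25)) = 96.651 kPa
Final effective stress: σ'_f = σ'_0 + Δσ = 32.743 + 96.651 = 129.39 kPa.
Normally consolidated clay, so the full stress increment lies on the virgin compression line:
S_c = C_c·H/(1+e₀)·log₁₀(σ'_f/σ'_0) = 0.34×2.5/(1+1.21)×log₁₀(129.39/32.743)
    = 0.38462 × 0.59678 = 0.2295 m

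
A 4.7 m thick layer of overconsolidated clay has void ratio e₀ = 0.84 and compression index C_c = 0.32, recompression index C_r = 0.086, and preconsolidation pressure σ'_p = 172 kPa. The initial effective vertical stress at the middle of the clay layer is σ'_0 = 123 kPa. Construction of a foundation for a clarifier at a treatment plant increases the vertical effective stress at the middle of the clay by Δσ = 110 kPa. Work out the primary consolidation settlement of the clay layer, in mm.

Final effective stress: σ'_f = 123 + 110 = 233 kPa.
σ'_f = 233 > σ'_p = 172 kPa, so the stress path crosses the preconsolidation pressure — recompression up to σ'_p, then virgin compression beyond:
S_c = H/(1+e₀)·[C_r·log₁₀(σ'_p/σ'_0) + C_c·log₁₀(σ'_f/σ'_p)]
    = 4.7/1.84 × [0.086×log₁₀(172/123) + 0.32×log₁₀(233/172)]
    = 2.5543 × [0.012524 + 0.042185] = 0.1397 m

S_c ≈ 140 mm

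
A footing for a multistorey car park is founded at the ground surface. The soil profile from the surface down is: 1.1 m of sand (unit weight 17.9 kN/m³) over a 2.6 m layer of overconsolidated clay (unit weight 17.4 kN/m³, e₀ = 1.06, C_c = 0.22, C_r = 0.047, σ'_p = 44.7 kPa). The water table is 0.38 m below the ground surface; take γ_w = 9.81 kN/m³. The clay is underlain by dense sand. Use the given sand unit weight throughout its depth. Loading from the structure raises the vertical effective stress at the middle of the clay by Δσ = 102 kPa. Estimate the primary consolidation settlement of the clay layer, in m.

Mid-depth of clay below the ground surface: z = 1.1 + 2.6/2 = 2.4 m.
Total vertical stress at mid-clay: σ_v = 17.9×1.1 + 17.4×1.3 = 42.31 kPa.
Pore pressure: u = 9.81×(2.4 − 0.38) = 19.816 kPa.
Initial effective stress: σ'_0 = σ_v − u = 42.31 − 19.816 = 22.494 kPa.
Final effective stress: σ'_f = 22.494 + 102 = 124.49 kPa.
σ'_f = 124.49 > σ'_p = 44.7 kPa, so the stress path crosses the preconsolidation pressure — recompression up to σ'_p, then virgin compression beyond:
S_c = H/(1+e₀)·[C_r·log₁₀(σ'_p/σ'_0) + C_c·log₁₀(σ'_f/σ'_p)]
    = 2.6/2.06 × [0.047×log₁₀(44.7/22.494) + 0.22×log₁₀(124.49/44.7)]
    = 1.2621 × [0.014017 + 0.097862] = 0.1412 m

S_c ≈ 0.141 m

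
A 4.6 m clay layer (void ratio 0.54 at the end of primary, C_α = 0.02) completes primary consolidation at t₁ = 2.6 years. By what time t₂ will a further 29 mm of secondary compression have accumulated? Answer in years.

t₂ ≈ 7.95 years

S_s = C_α·H/(1+e_p)·log₁₀(t₂/t₁) ⇒ log₁₀(t₂/t₁) = S_s·(1+e_p)/(C_α·H).
log₁₀(t₂/t₁) = 0.029 × (1+0.54) / (0.02×4.6) = 0.4854
t₂ = t₁ × 10^0.4854 = 2.6 × 3.058 = 7.951 years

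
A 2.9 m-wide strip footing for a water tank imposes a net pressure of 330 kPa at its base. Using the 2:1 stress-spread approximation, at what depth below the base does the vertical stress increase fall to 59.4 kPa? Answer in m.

z ≈ 13.2 m

2:1 spreading — at depth z the loaded area has grown by z in each plan dimension:
qB/(B+z) = Δσ_z ⇒ z = qB/Δσ_z − B = 330×2.9/59.4 − 2.9 = 13.21 m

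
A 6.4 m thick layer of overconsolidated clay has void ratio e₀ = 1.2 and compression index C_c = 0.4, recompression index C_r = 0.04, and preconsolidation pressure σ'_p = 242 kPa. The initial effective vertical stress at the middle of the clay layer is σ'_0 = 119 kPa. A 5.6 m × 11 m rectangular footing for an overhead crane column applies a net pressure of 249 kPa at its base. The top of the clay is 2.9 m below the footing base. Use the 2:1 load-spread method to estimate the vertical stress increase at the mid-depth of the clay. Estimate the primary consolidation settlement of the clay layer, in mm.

S_c ≈ 25.1 mm

Mid-depth of clay below the footing base: z = 2.9 + 6.4/2 = 6.1 m.
Stress increase at mid-clay by the 2:1 spreading method:
Δσ = qBL/((B+z)(L+z)) = 249×5.6×11/((5.6+6.1)(11+6.1)) = 76.665 kPa
Final effective stress: σ'_f = 119 + 76.665 = 195.67 kPa.
σ'_f = 195.67 ≤ σ'_p = 242 kPa, so the clay remains overconsolidated and only the recompression index applies:
S_c = C_r·H/(1+e₀)·log₁₀(σ'_f/σ'_0) = 0.04×6.4/2.2×log₁₀(195.67/119)
    = 0.11636 × 0.21598 = 0.02513 m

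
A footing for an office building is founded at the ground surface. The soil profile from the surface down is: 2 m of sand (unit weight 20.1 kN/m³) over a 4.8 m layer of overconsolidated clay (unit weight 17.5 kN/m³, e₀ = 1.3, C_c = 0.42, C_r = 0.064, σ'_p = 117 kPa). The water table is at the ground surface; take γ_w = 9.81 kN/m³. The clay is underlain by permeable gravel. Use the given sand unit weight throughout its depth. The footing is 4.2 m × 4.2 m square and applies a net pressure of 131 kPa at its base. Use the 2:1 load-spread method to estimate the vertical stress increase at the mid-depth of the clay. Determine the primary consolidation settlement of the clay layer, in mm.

S_c ≈ 34.1 mm

Mid-depth of clay below the ground surface: z = 2 + 4.8/2 = 4.4 m.
Total vertical stress at mid-clay: σ_v = 20.1×2 + 17.5×2.4 = 82.2 kPa.
Pore pressure: u = 9.81×(4.4 − 0) = 43.164 kPa.
Initial effective stress: σ'_0 = σ_v − u = 82.2 − 43.164 = 39.036 kPa.
Stress increase at mid-clay by the 2:1 spreading method:
Δσ = qBL/((B+z)(L+z)) = 131×4.2×4.2/((4.2+4.4)(4.2+4.4)) = 31.244 kPa
Final effective stress: σ'_f = 39.036 + 31.244 = 70.28 kPa.
σ'_f = 70.28 ≤ σ'_p = 117 kPa, so the clay remains overconsolidated and only the recompression index applies:
S_c = C_r·H/(1+e₀)·log₁₀(σ'_f/σ'_0) = 0.064×4.8/2.3×log₁₀(70.28/39.036)
    = 0.13357 × 0.25537 = 0.03411 m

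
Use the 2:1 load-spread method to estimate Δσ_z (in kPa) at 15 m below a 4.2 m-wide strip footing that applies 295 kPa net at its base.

Δσ_z ≈ 64.5 kPa

By the 2:1 method the load spreads at 1 horizontal : 2 vertical, so at depth z the loaded area has grown by z in each plan dimension:
Δσ = qB/(B+z) = 295×4.2/(4.2+15) = 64.531 kPa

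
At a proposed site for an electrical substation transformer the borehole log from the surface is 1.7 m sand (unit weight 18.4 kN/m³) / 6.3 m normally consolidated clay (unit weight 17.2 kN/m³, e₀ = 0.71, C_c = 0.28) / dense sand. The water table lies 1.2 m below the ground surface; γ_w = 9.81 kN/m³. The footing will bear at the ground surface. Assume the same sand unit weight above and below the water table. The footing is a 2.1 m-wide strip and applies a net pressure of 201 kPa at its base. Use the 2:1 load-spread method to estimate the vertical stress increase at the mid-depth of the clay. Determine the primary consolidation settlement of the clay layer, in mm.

S_c ≈ 358 mm

Mid-depth of clay below the ground surface: z = 1.7 + 6.3/2 = 4.85 m.
Total vertical stress at mid-clay: σ_v = 18.4×1.7 + 17.2×3.15 = 85.46 kPa.
Pore pressure: u = 9.81×(4.85 − 1.2) = 35.806 kPa.
Initial effective stress: σ'_0 = σ_v − u = 85.46 − 35.806 = 49.654 kPa.
Stress increase at mid-clay by the 2:1 spreading method:
Δσ = qB/(B+z) = 201×2.1/(2.1+4.85) = 60.734 kPa
Final effective stress: σ'_f = σ'_0 + Δσ = 49.654 + 60.734 = 110.39 kPa.
Normally consolidated clay, so the full stress increment lies on the virgin compression line:
S_c = C_c·H/(1+e₀)·log₁₀(σ'_f/σ'_0) = 0.28×6.3/(1+0.71)×log₁₀(110.39/49.654)
    = 1.0316 × 0.34698 = 0.3579 m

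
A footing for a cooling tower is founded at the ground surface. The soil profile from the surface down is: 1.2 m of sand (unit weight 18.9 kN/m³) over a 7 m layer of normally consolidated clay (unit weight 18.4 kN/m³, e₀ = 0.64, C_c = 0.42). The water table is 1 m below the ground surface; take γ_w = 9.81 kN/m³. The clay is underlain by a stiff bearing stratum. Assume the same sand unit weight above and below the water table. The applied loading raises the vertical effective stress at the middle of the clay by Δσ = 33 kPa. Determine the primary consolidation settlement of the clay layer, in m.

S_c ≈ 0.39 m

Mid-depth of clay below the ground surface: z = 1.2 + 7/2 = 4.7 m.
Total vertical stress at mid-clay: σ_v = 18.9×1.2 + 18.4×3.5 = 87.08 kPa.
Pore pressure: u = 9.81×(4.7 − 1) = 36.297 kPa.
Initial effective stress: σ'_0 = σ_v − u = 87.08 − 36.297 = 50.783 kPa.
Final effective stress: σ'_f = σ'_0 + Δσ = 50.783 + 33 = 83.783 kPa.
Normally consolidated clay, so the full stress increment lies on the virgin compression line:
S_c = C_c·H/(1+e₀)·log₁₀(σ'_f/σ'_0) = 0.42×7/(1+0.64)×log₁₀(83.783/50.783)
    = 1.7927 × 0.21744 = 0.3898 m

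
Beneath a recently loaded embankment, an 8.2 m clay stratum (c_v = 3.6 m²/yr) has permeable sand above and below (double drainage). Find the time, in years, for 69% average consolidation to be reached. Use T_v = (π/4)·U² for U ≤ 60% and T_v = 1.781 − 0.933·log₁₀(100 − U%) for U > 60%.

t ≈ 1.82 years

Drainage path length: H_d = H/2 = 4.1 m (double drainage).
U > 60%: T_v = 1.781 − 0.933·log₁₀(100 − 69) = 0.38956.
t = T_v·H_d²/c_v = 0.38956×4.1²/3.6 = 1.819 years.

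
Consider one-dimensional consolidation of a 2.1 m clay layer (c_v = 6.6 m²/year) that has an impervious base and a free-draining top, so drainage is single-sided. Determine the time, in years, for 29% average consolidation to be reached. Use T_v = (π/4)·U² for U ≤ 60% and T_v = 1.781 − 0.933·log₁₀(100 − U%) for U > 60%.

t ≈ 0.0441 years

Drainage path length: H_d = H = 2.1 m (single drainage).
U ≤ 60%: T_v = (π/4)·U² = (π/4)×0.29² = 0.066052.
t = T_v·H_d²/c_v = 0.066052×2.1²/6.6 = 0.04413 years.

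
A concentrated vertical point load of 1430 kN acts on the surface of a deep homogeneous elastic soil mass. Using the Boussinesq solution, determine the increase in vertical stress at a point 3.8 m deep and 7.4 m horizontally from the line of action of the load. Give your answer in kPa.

Boussinesq vertical stress below a point load on an elastic half-space:
Δσ_z = 3P/(2πz²) · [1 + (r/z)²]^(−5/2)
r/z = 7.4/3.8 = 1.9474; [1+(r/z)²]^(−5/2) = 0.019891.
Δσ_z = 3×1430/(2π×3.8²) × 0.019891 = 47.284 × 0.019891 = 0.9405 kPa

Δσ_z ≈ 0.941 kPa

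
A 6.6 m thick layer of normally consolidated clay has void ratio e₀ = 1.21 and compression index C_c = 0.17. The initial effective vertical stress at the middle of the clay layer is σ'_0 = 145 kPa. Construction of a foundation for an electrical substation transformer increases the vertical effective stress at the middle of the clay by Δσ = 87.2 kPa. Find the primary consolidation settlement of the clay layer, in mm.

S_c ≈ 104 mm

Final effective stress: σ'_f = σ'_0 + Δσ = 145 + 87.2 = 232.2 kPa.
Normally consolidated clay, so the full stress increment lies on the virgin compression line:
S_c = C_c·H/(1+e₀)·log₁₀(σ'_f/σ'_0) = 0.17×6.6/(1+1.21)×log₁₀(232.2/145)
    = 0.50769 × 0.20449 = 0.1038 m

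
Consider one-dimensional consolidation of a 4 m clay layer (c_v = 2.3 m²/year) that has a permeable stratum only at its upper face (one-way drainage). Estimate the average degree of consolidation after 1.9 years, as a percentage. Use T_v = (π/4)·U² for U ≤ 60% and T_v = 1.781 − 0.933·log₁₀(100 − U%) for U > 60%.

U ≈ 59 %

Drainage path length: H_d = H = 4 m (single drainage).
T_v = c_v·t/H_d² = 2.3×1.9/4² = 0.27312.
T_v = 0.27312 corresponds to the U ≤ 60% branch:
U = √(4T_v/π) = 0.5897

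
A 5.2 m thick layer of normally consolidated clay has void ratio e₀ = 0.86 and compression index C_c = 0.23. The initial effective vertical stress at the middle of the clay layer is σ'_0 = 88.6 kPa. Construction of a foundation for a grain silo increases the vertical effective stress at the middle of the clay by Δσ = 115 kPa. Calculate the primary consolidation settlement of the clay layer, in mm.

S_c ≈ 232 mm

Final effective stress: σ'_f = σ'_0 + Δσ = 88.6 + 115 = 203.6 kPa.
Normally consolidated clay, so the full stress increment lies on the virgin compression line:
S_c = C_c·H/(1+e₀)·log₁₀(σ'_f/σ'_0) = 0.23×5.2/(1+0.86)×log₁₀(203.6/88.6)
    = 0.64301 × 0.36134 = 0.2323 m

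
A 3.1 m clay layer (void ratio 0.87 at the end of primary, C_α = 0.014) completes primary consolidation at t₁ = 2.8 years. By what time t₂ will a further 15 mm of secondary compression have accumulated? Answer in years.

S_s = C_α·H/(1+e_p)·log₁₀(t₂/t₁) ⇒ log₁₀(t₂/t₁) = S_s·(1+e_p)/(C_α·H).
log₁₀(t₂/t₁) = 0.015 × (1+0.87) / (0.014×3.1) = 0.6463
t₂ = t₁ × 10^0.6463 = 2.8 × 4.429 = 12.4 years

t₂ ≈ 12.4 years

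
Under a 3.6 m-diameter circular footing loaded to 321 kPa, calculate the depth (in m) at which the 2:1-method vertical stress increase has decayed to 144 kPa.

z ≈ 1.77 m

2:1 spreading — at depth z the loaded area has grown by z in each plan dimension:
qD²/(D+z)² = Δσ_z ⇒ z = D(√(q/Δσ_z) − 1) = 3.6×(√(321/144) − 1) = 1.775 m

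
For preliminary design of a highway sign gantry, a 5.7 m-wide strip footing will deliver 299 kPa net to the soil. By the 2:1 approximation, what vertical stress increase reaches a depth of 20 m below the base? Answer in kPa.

Δσ_z ≈ 66.3 kPa

By the 2:1 method the load spreads at 1 horizontal : 2 vertical, so at depth z the loaded area has grown by z in each plan dimension:
Δσ = qB/(B+z) = 299×5.7/(5.7+20) = 66.315 kPa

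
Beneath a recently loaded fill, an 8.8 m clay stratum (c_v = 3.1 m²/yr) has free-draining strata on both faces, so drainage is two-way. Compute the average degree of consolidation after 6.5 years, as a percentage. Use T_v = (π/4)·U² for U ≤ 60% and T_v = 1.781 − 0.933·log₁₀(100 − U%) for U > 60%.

Drainage path length: H_d = H/2 = 4.4 m (double drainage).
T_v = c_v·t/H_d² = 3.1×6.5/4.4² = 1.0408.
T_v = 1.0408 corresponds to the U > 60% branch:
U = 1 − 10^((1.781 − T_v)/0.933)/100 = 0.9379

U ≈ 93.8 %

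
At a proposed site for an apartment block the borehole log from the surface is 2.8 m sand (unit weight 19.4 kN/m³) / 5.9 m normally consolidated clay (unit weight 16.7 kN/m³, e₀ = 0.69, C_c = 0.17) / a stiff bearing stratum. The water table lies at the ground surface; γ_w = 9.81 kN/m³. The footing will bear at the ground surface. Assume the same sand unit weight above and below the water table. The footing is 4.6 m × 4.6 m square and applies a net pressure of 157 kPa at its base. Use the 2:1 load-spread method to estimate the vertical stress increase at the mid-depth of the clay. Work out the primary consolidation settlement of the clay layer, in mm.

Mid-depth of clay below the ground surface: z = 2.8 + 5.9/2 = 5.75 m.
Total vertical stress at mid-clay: σ_v = 19.4×2.8 + 16.7×2.95 = 103.58 kPa.
Pore pressure: u = 9.81×(5.75 − 0) = 56.408 kPa.
Initial effective stress: σ'_0 = σ_v − u = 103.58 − 56.408 = 47.172 kPa.
Stress increase at mid-clay by the 2:1 spreading method:
Δσ = qBL/((B+z)(L+z)) = 157×4.6×4.6/((4.6+5.75)(4.6+5.75)) = 31.012 kPa
Final effective stress: σ'_f = σ'_0 + Δσ = 47.172 + 31.012 = 78.184 kPa.
Normally consolidated clay, so the full stress increment lies on the virgin compression line:
S_c = C_c·H/(1+e₀)·log₁₀(σ'_f/σ'_0) = 0.17×5.9/(1+0.69)×log₁₀(78.184/47.172)
    = 0.59349 × 0.21943 = 0.1302 m

S_c ≈ 130 mm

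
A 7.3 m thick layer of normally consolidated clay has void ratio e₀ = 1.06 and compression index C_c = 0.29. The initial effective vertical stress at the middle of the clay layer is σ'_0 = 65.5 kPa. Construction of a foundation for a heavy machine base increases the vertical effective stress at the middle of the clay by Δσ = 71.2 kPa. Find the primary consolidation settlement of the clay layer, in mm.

Final effective stress: σ'_f = σ'_0 + Δσ = 65.5 + 71.2 = 136.7 kPa.
Normally consolidated clay, so the full stress increment lies on the virgin compression line:
S_c = C_c·H/(1+e₀)·log₁₀(σ'_f/σ'_0) = 0.29×7.3/(1+1.06)×log₁₀(136.7/65.5)
    = 1.0277 × 0.31953 = 0.3284 m

S_c ≈ 328 mm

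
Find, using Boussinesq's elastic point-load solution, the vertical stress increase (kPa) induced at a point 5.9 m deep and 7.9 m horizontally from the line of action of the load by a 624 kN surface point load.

Δσ_z ≈ 0.657 kPa

Boussinesq vertical stress below a point load on an elastic half-space:
Δσ_z = 3P/(2πz²) · [1 + (r/z)²]^(−5/2)
r/z = 7.9/5.9 = 1.339; [1+(r/z)²]^(−5/2) = 0.076713.
Δσ_z = 3×624/(2π×5.9²) × 0.076713 = 8.559 × 0.076713 = 0.6566 kPa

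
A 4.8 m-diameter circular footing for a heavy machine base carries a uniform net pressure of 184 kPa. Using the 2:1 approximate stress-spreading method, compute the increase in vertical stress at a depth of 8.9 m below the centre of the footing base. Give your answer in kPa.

Δσ_z ≈ 22.6 kPa

By the 2:1 method the load spreads at 1 horizontal : 2 vertical, so at depth z the loaded area has grown by z in each plan dimension:
Δσ ≈ qD²/(D+z)² = 184×4.8²/(4.8+8.9)² = 22.587 kPa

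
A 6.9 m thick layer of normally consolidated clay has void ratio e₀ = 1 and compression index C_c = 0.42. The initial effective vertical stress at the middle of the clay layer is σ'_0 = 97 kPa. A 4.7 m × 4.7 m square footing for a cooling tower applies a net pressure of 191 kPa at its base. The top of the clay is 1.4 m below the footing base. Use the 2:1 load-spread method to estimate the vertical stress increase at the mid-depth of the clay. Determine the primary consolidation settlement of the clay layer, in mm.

S_c ≈ 245 mm

Mid-depth of clay below the footing base: z = 1.4 + 6.9/2 = 4.85 m.
Stress increase at mid-clay by the 2:1 spreading method:
Δσ = qBL/((B+z)(L+z)) = 191×4.7×4.7/((4.7+4.85)(4.7+4.85)) = 46.262 kPa
Final effective stress: σ'_f = σ'_0 + Δσ = 97 + 46.262 = 143.26 kPa.
Normally consolidated clay, so the full stress increment lies on the virgin compression line:
S_c = C_c·H/(1+e₀)·log₁₀(σ'_f/σ'_0) = 0.42×6.9/(1+1)×log₁₀(143.26/97)
    = 1.449 × 0.16935 = 0.2454 m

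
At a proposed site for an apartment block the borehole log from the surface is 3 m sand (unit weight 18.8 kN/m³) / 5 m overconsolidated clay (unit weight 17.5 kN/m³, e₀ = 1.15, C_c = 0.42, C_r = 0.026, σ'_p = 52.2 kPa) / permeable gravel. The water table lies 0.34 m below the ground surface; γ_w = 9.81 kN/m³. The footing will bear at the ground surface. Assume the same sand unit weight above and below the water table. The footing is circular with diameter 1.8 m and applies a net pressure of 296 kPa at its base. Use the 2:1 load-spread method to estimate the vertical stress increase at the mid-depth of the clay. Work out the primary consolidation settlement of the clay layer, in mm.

S_c ≈ 111 mm

Mid-depth of clay below the ground surface: z = 3 + 5/2 = 5.5 m.
Total vertical stress at mid-clay: σ_v = 18.8×3 + 17.5×2.5 = 100.15 kPa.
Pore pressure: u = 9.81×(5.5 − 0.34) = 50.62 kPa.
Initial effective stress: σ'_0 = σ_v − u = 100.15 − 50.62 = 49.53 kPa.
Stress increase at mid-clay by the 2:1 spreading method:
Δσ ≈ qD²/(D+z)² = 296×1.8²/(1.8+5.5)² = 17.997 kPa
Final effective stress: σ'_f = 49.53 + 17.997 = 67.527 kPa.
σ'_f = 67.527 > σ'_p = 52.2 kPa, so the stress path crosses the preconsolidation pressure — recompression up to σ'_p, then virgin compression beyond:
S_c = H/(1+e₀)·[C_r·log₁₀(σ'_p/σ'_0) + C_c·log₁₀(σ'_f/σ'_p)]
    = 5/2.15 × [0.026×log₁₀(52.2/49.53) + 0.42×log₁₀(67.527/52.2)]
    = 2.3256 × [0.00059286 + 0.046959] = 0.1106 m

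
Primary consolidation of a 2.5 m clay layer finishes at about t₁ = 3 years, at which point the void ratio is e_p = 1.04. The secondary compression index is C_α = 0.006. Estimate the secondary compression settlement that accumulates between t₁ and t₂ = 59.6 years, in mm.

S_s ≈ 9.55 mm

Secondary compression: S_s = C_α·H/(1+e_p)·log₁₀(t₂/t₁)
S_s = 0.006×2.5/(1+1.04)×log₁₀(59.6/3)
    = 0.007353 × 1.298 = 0.009545 m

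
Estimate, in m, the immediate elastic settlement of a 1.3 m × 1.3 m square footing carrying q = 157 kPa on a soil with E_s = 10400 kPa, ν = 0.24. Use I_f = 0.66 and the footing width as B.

Immediate (elastic) settlement: S_e = q·B·(1−ν²)/E_s · I_f.
S_e = 157 × 1.3 × (1 − 0.24²) / 10400 × 0.66
    = 157 × 1.3 × 0.9424 / 10400 × 0.66
    = 0.01221 m

S_e ≈ 0.0122 m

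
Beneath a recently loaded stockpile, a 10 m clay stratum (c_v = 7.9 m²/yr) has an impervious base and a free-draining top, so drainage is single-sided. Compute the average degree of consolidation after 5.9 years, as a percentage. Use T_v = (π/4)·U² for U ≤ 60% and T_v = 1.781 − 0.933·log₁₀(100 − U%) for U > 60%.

U ≈ 74.3 %

Drainage path length: H_d = H = 10 m (single drainage).
T_v = c_v·t/H_d² = 7.9×5.9/10² = 0.4661.
T_v = 0.4661 corresponds to the U > 60% branch:
U = 1 − 10^((1.781 − T_v)/0.933)/100 = 0.7434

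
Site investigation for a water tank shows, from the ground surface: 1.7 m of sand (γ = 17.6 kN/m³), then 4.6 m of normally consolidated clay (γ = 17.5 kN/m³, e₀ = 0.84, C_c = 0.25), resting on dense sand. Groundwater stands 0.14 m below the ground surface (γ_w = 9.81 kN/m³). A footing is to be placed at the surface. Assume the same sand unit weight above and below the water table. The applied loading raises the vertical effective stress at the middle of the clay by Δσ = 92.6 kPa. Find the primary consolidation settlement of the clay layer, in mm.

Mid-depth of clay below the ground surface: z = 1.7 + 4.6/2 = 4 m.
Total vertical stress at mid-clay: σ_v = 17.6×1.7 + 17.5×2.3 = 70.17 kPa.
Pore pressure: u = 9.81×(4 − 0.14) = 37.867 kPa.
Initial effective stress: σ'_0 = σ_v − u = 70.17 − 37.867 = 32.303 kPa.
Final effective stress: σ'_f = σ'_0 + Δσ = 32.303 + 92.6 = 124.9 kPa.
Normally consolidated clay, so the full stress increment lies on the virgin compression line:
S_c = C_c·H/(1+e₀)·log₁₀(σ'_f/σ'_0) = 0.25×4.6/(1+0.84)×log₁₀(124.9/32.303)
    = 0.625 × 0.58732 = 0.3671 m

S_c ≈ 367 mm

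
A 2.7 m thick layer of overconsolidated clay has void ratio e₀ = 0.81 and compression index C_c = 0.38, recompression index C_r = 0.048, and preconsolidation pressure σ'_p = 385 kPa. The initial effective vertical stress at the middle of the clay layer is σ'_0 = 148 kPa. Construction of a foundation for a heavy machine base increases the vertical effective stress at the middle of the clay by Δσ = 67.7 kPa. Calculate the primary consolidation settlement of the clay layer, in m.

Final effective stress: σ'_f = 148 + 67.7 = 215.7 kPa.
σ'_f = 215.7 ≤ σ'_p = 385 kPa, so the clay remains overconsolidated and only the recompression index applies:
S_c = C_r·H/(1+e₀)·log₁₀(σ'_f/σ'_0) = 0.048×2.7/1.81×log₁₀(215.7/148)
    = 0.071602 × 0.16359 = 0.01171 m

S_c ≈ 0.0117 m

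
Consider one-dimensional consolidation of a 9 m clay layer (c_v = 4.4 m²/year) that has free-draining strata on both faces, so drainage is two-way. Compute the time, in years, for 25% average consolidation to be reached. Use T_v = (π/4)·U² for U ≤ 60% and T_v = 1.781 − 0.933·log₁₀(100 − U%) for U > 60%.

Drainage path length: H_d = H/2 = 4.5 m (double drainage).
U ≤ 60%: T_v = (π/4)·U² = (π/4)×0.25² = 0.049087.
t = T_v·H_d²/c_v = 0.049087×4.5²/4.4 = 0.2259 years.

t ≈ 0.226 years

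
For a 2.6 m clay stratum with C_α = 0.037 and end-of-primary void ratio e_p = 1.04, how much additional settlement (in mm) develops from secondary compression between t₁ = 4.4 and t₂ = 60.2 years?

Secondary compression: S_s = C_α·H/(1+e_p)·log₁₀(t₂/t₁)
S_s = 0.037×2.6/(1+1.04)×log₁₀(60.2/4.4)
    = 0.04716 × 1.136 = 0.05358 m

S_s ≈ 53.6 mm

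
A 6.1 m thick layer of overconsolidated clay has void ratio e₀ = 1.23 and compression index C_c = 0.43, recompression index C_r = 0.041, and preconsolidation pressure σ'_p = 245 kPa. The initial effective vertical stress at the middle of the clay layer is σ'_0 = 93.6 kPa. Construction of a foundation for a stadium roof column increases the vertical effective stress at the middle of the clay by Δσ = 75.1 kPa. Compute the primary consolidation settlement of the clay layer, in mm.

S_c ≈ 28.7 mm

Final effective stress: σ'_f = 93.6 + 75.1 = 168.7 kPa.
σ'_f = 168.7 ≤ σ'_p = 245 kPa, so the clay remains overconsolidated and only the recompression index applies:
S_c = C_r·H/(1+e₀)·log₁₀(σ'_f/σ'_0) = 0.041×6.1/2.23×log₁₀(168.7/93.6)
    = 0.11215 × 0.25584 = 0.02869 m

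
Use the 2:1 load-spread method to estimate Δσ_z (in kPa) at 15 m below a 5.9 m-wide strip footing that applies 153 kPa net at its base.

By the 2:1 method the load spreads at 1 horizontal : 2 vertical, so at depth z the loaded area has grown by z in each plan dimension:
Δσ = qB/(B+z) = 153×5.9/(5.9+15) = 43.191 kPa

Δσ_z ≈ 43.2 kPa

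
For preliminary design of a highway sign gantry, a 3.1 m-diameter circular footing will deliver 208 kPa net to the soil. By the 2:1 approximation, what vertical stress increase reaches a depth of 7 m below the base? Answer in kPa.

By the 2:1 method the load spreads at 1 horizontal : 2 vertical, so at depth z the loaded area has grown by z in each plan dimension:
Δσ ≈ qD²/(D+z)² = 208×3.1²/(3.1+7)² = 19.595 kPa

Δσ_z ≈ 19.6 kPa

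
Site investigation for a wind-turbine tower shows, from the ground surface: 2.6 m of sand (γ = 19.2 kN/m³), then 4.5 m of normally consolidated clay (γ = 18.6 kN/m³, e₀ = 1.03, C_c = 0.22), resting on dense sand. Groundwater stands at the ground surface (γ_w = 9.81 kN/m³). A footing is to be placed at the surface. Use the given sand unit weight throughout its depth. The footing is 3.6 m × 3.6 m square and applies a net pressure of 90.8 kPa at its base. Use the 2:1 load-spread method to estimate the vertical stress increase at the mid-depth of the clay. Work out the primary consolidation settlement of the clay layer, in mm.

Mid-depth of clay below the ground surface: z = 2.6 + 4.5/2 = 4.85 m.
Total vertical stress at mid-clay: σ_v = 19.2×2.6 + 18.6×2.25 = 91.77 kPa.
Pore pressure: u = 9.81×(4.85 − 0) = 47.578 kPa.
Initial effective stress: σ'_0 = σ_v − u = 91.77 − 47.578 = 44.192 kPa.
Stress increase at mid-clay by the 2:1 spreading method:
Δσ = qBL/((B+z)(L+z)) = 90.8×3.6×3.6/((3.6+4.85)(3.6+4.85)) = 16.481 kPa
Final effective stress: σ'_f = σ'_0 + Δσ = 44.192 + 16.481 = 60.673 kPa.
Normally consolidated clay, so the full stress increment lies on the virgin compression line:
S_c = C_c·H/(1+e₀)·log₁₀(σ'_f/σ'_0) = 0.22×4.5/(1+1.03)×log₁₀(60.673/44.192)
    = 0.48768 × 0.13765 = 0.06713 m

S_c ≈ 67.1 mm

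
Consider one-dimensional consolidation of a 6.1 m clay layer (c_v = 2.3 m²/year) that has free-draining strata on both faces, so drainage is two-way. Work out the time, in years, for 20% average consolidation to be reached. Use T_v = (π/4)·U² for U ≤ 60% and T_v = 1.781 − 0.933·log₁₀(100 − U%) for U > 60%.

Drainage path length: H_d = H/2 = 3.05 m (double drainage).
U ≤ 60%: T_v = (π/4)·U² = (π/4)×0.2² = 0.031416.
t = T_v·H_d²/c_v = 0.031416×3.05²/2.3 = 0.1271 years.

t ≈ 0.127 years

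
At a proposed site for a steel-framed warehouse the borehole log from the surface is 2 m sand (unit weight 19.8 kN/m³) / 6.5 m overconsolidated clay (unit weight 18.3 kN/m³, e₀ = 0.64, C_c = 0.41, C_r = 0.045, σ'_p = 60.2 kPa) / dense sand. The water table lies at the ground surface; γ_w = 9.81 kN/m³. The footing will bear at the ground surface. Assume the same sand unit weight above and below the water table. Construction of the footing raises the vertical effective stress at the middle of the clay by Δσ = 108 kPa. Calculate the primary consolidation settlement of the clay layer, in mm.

Mid-depth of clay below the ground surface: z = 2 + 6.5/2 = 5.25 m.
Total vertical stress at mid-clay: σ_v = 19.8×2 + 18.3×3.25 = 99.075 kPa.
Pore pressure: u = 9.81×(5.25 − 0) = 51.503 kPa.
Initial effective stress: σ'_0 = σ_v − u = 99.075 − 51.503 = 47.572 kPa.
Final effective stress: σ'_f = 47.572 + 108 = 155.57 kPa.
σ'_f = 155.57 > σ'_p = 60.2 kPa, so the stress path crosses the preconsolidation pressure — recompression up to σ'_p, then virgin compression beyond:
S_c = H/(1+e₀)·[C_r·log₁₀(σ'_p/σ'_0) + C_c·log₁₀(σ'_f/σ'_p)]
    = 6.5/1.64 × [0.045×log₁₀(60.2/47.572) + 0.41×log₁₀(155.57/60.2)]
    = 3.9634 × [0.004601 + 0.16906] = 0.6883 m

S_c ≈ 688 mm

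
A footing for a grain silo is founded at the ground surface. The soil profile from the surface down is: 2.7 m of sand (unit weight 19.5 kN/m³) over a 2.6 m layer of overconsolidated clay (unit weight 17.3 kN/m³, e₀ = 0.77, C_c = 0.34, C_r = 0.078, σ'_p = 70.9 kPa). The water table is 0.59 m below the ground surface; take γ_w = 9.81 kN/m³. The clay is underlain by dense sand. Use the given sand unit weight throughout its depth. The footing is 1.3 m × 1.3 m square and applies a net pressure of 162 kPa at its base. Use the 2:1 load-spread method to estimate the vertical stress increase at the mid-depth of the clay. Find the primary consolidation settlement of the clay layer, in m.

Mid-depth of clay below the ground surface: z = 2.7 + 2.6/2 = 4 m.
Total vertical stress at mid-clay: σ_v = 19.5×2.7 + 17.3×1.3 = 75.14 kPa.
Pore pressure: u = 9.81×(4 − 0.59) = 33.452 kPa.
Initial effective stress: σ'_0 = σ_v − u = 75.14 − 33.452 = 41.688 kPa.
Stress increase at mid-clay by the 2:1 spreading method:
Δσ = qBL/((B+z)(L+z)) = 162×1.3×1.3/((1.3+4)(1.3+4)) = 9.7465 kPa
Final effective stress: σ'_f = 41.688 + 9.7465 = 51.434 kPa.
σ'_f = 51.434 ≤ σ'_p = 70.9 kPa, so the clay remains overconsolidated and only the recompression index applies:
S_c = C_r·H/(1+e₀)·log₁₀(σ'_f/σ'_0) = 0.078×2.6/1.77×log₁₀(51.434/41.688)
    = 0.11457 × 0.091239 = 0.01045 m

S_c ≈ 0.0105 m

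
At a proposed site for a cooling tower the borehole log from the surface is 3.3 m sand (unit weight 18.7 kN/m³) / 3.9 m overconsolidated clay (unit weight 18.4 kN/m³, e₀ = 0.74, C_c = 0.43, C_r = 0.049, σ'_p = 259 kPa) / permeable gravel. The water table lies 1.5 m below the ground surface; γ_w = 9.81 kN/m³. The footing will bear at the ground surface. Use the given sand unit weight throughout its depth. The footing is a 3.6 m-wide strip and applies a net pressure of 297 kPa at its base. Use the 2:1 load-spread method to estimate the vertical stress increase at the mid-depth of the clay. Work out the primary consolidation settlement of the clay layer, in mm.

S_c ≈ 52.2 mm

Mid-depth of clay below the ground surface: z = 3.3 + 3.9/2 = 5.25 m.
Total vertical stress at mid-clay: σ_v = 18.7×3.3 + 18.4×1.95 = 97.59 kPa.
Pore pressure: u = 9.81×(5.25 − 1.5) = 36.788 kPa.
Initial effective stress: σ'_0 = σ_v − u = 97.59 − 36.788 = 60.802 kPa.
Stress increase at mid-clay by the 2:1 spreading method:
Δσ = qB/(B+z) = 297×3.6/(3.6+5.25) = 120.81 kPa
Final effective stress: σ'_f = 60.802 + 120.81 = 181.61 kPa.
σ'_f = 181.61 ≤ σ'_p = 259 kPa, so the clay remains overconsolidated and only the recompression index applies:
S_c = C_r·H/(1+e₀)·log₁₀(σ'_f/σ'_0) = 0.049×3.9/1.74×log₁₀(181.61/60.802)
    = 0.10983 × 0.47522 = 0.05219 m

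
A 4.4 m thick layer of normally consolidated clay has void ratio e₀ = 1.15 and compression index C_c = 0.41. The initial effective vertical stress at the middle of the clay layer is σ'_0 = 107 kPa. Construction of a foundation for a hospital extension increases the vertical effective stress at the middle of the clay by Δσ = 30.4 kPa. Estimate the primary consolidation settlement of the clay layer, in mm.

Final effective stress: σ'_f = σ'_0 + Δσ = 107 + 30.4 = 137.4 kPa.
Normally consolidated clay, so the full stress increment lies on the virgin compression line:
S_c = C_c·H/(1+e₀)·log₁₀(σ'_f/σ'_0) = 0.41×4.4/(1+1.15)×log₁₀(137.4/107)
    = 0.83907 × 0.1086 = 0.09112 m

S_c ≈ 91.1 mm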